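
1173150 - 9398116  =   - 8224966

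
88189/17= 88189/17 = 5187.59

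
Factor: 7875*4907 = 38642625 =3^2*5^3*7^2*701^1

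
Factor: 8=2^3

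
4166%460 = 26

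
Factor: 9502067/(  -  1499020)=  - 2^( - 2)*5^(-1)*241^( - 1)*311^(  -  1 )*9502067^1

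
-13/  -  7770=13/7770 = 0.00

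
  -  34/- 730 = 17/365 = 0.05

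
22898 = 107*214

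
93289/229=407+ 86/229=407.38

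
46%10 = 6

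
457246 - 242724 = 214522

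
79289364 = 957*82852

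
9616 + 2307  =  11923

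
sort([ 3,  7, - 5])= [ - 5,  3,7]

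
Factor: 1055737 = 1055737^1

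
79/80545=79/80545 = 0.00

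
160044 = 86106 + 73938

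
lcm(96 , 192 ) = 192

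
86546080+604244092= 690790172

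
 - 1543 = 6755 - 8298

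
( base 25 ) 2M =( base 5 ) 242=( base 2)1001000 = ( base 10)72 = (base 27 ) 2i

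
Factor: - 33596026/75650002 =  - 16798013/37825001= - 41^( - 1) * 1699^1*9887^1*922561^( - 1)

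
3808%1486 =836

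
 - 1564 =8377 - 9941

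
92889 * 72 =6688008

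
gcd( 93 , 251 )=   1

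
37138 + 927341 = 964479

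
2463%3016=2463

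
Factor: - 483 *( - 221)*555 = 59242365 = 3^2*5^1 * 7^1*13^1*17^1*23^1*37^1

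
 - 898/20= -449/10 = - 44.90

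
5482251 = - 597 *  (-9183) 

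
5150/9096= 2575/4548  =  0.57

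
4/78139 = 4/78139 = 0.00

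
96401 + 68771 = 165172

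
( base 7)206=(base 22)4g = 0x68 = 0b1101000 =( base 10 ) 104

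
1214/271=4 + 130/271 = 4.48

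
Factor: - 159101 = -389^1*409^1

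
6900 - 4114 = 2786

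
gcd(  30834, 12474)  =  54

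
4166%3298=868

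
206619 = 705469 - 498850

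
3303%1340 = 623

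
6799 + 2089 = 8888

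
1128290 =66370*17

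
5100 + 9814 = 14914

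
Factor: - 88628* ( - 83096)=2^5* 13^1*17^1 * 47^1*22157^1 = 7364632288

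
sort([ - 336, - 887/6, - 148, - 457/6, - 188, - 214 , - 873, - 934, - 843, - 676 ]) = [-934, - 873, - 843, - 676,-336 , - 214, - 188, - 148, - 887/6, - 457/6 ]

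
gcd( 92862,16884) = 8442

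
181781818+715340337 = 897122155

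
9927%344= 295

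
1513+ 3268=4781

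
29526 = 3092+26434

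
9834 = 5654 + 4180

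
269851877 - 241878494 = 27973383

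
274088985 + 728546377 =1002635362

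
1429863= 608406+821457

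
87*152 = 13224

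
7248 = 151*48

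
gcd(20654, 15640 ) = 46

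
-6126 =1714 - 7840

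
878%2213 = 878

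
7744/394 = 19+129/197 = 19.65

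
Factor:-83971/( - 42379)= 131^1*641^1*42379^ ( -1 ) 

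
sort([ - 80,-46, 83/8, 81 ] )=[ - 80, - 46,83/8,  81 ] 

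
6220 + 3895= 10115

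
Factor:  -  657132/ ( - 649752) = 54761/54146 = 2^ ( - 1)*7^1*7823^1*27073^(  -  1)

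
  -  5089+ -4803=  - 9892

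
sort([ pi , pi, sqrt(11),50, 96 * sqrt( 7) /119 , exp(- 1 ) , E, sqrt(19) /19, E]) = [sqrt(19) /19,exp( - 1), 96*sqrt (7) /119, E, E , pi, pi,sqrt( 11), 50 ] 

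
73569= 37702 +35867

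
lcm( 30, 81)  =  810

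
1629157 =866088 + 763069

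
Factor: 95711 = 7^1 * 11^2*113^1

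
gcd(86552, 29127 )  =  1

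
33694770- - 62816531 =96511301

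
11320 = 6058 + 5262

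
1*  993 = 993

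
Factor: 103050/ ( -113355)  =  -10/11 = - 2^1* 5^1*11^ ( - 1 ) 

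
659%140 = 99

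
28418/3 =9472+2/3 = 9472.67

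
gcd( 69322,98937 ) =1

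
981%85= 46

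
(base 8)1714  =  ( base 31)10B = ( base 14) 4D6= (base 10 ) 972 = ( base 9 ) 1300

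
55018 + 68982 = 124000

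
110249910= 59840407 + 50409503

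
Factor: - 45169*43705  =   - 5^1  *17^1 * 2657^1*  8741^1 = - 1974111145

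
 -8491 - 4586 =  - 13077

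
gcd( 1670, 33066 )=334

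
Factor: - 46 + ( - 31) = -7^1* 11^1 =- 77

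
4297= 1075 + 3222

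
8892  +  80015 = 88907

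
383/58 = 6 + 35/58 = 6.60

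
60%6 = 0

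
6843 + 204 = 7047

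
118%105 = 13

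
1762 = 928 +834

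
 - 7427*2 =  - 14854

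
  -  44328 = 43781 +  - 88109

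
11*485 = 5335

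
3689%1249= 1191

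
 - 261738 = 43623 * ( - 6 )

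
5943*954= 5669622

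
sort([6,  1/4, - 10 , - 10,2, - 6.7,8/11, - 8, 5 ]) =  [ - 10, - 10, - 8, - 6.7, 1/4,8/11, 2,5,6 ]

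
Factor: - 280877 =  - 19^1*14783^1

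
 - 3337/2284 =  - 3337/2284 = -1.46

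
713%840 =713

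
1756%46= 8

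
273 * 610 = 166530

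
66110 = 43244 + 22866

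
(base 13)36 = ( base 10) 45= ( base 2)101101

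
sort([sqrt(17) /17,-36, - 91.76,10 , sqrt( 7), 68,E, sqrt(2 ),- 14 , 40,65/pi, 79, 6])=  [-91.76,  -  36,-14, sqrt (17)/17, sqrt( 2), sqrt( 7), E, 6,10, 65/pi,40, 68,  79]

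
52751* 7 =369257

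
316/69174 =158/34587 = 0.00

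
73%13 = 8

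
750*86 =64500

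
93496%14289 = 7762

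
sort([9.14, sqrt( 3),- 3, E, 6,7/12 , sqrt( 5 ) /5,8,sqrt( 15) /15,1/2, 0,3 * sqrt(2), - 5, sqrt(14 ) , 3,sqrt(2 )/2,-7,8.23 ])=[  -  7,-5, -3, 0, sqrt( 15 )/15,sqrt( 5) /5,1/2,7/12, sqrt( 2 )/2, sqrt( 3), E,3, sqrt( 14), 3*sqrt( 2), 6, 8, 8.23,9.14 ]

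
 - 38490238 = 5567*( - 6914)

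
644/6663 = 644/6663 = 0.10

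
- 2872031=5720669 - 8592700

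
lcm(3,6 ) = 6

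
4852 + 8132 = 12984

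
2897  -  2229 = 668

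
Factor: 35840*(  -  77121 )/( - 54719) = 2^10*3^2*5^1*11^1*19^1*41^1 * 7817^ (  -  1 ) = 394859520/7817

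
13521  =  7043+6478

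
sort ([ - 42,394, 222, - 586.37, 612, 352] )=[ - 586.37,-42,222, 352, 394 , 612] 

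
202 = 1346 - 1144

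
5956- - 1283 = 7239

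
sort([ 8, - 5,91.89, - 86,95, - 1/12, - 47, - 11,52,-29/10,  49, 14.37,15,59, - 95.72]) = [-95.72,  -  86,-47,-11 , -5, -29/10, - 1/12, 8,14.37, 15,49, 52, 59,91.89,95]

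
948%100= 48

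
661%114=91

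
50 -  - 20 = 70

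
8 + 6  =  14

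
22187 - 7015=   15172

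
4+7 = 11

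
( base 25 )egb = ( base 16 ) 23C9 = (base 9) 13508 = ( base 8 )21711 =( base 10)9161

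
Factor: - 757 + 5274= 4517 = 4517^1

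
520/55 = 9  +  5/11 = 9.45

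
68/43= 68/43= 1.58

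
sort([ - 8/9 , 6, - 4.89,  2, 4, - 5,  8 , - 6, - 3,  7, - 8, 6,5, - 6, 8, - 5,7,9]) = [ -8, -6, - 6,- 5, - 5, - 4.89, - 3,-8/9,  2,4,  5, 6 , 6, 7,7,8, 8, 9]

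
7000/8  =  875 = 875.00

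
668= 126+542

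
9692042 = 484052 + 9207990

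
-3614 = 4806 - 8420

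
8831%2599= 1034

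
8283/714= 11 + 143/238 = 11.60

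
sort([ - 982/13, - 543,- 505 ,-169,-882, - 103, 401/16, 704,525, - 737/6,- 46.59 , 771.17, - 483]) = [ - 882, - 543, - 505,- 483, - 169, -737/6,-103,-982/13, - 46.59,  401/16, 525,704, 771.17]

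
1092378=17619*62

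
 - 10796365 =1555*( - 6943 )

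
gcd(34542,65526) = 6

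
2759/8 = 2759/8 = 344.88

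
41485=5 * 8297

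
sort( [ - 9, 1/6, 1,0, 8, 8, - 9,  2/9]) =[ - 9, - 9,  0,1/6, 2/9, 1, 8 , 8] 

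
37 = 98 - 61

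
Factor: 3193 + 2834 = 6027 = 3^1*7^2*41^1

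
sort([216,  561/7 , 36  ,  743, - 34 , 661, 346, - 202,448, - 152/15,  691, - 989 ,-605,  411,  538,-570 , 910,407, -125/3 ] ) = [ -989, - 605, - 570,  -  202, - 125/3, - 34, - 152/15, 36, 561/7,216,346,  407,411, 448, 538, 661,691, 743, 910] 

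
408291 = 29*14079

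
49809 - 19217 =30592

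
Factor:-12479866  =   -2^1*7^1*479^1*1861^1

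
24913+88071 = 112984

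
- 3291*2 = - 6582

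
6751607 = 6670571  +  81036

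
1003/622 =1003/622 = 1.61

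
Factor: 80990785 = 5^1*41^1 * 461^1*857^1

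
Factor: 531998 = 2^1*17^1*15647^1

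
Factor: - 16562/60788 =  - 2^( - 1 ) * 7^1*13^1  *167^( - 1 )=- 91/334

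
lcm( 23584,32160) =353760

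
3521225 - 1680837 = 1840388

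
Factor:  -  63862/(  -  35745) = 2^1* 3^( - 1 )  *5^(  -  1) * 37^1*863^1*2383^( - 1)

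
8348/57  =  8348/57  =  146.46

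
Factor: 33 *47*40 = 62040  =  2^3*3^1 *5^1*11^1*47^1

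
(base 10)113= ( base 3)11012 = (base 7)221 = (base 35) 38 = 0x71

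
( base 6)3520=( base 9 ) 1133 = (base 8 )1510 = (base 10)840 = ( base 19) 264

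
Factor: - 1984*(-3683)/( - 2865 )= -2^6*3^(-1 )*5^(-1 )*29^1*31^1*127^1*191^(- 1)=   - 7307072/2865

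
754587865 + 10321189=764909054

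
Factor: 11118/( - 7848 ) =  - 2^ ( -2)*3^(-1) * 17^1 =- 17/12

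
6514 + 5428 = 11942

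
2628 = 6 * 438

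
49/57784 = 49/57784= 0.00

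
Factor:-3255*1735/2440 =-2^( -3 )*3^1*5^1*7^1 * 31^1*61^(-1 )*347^1 = -1129485/488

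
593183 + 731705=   1324888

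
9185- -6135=15320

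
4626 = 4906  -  280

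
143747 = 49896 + 93851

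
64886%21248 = 1142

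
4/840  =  1/210 = 0.00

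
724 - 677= 47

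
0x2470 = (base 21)1034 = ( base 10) 9328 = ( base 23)HED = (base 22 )j60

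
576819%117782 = 105691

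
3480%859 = 44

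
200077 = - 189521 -  -  389598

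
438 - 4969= -4531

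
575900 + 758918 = 1334818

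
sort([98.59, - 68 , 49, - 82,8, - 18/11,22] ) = [-82,-68 , - 18/11,8, 22,49, 98.59] 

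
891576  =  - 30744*(-29 )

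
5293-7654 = -2361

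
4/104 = 1/26  =  0.04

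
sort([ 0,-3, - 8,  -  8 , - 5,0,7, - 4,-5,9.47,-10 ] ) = [ - 10, - 8, - 8, - 5, - 5, - 4, - 3,0,0, 7, 9.47] 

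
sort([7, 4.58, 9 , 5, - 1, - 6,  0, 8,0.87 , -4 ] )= [ -6, - 4, - 1 , 0, 0.87, 4.58, 5,  7,  8, 9]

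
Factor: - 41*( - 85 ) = 3485 = 5^1*17^1*41^1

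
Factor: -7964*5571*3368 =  - 149429551392 = - 2^5 *3^2 *11^1*181^1*421^1*619^1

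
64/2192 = 4/137 = 0.03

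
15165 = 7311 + 7854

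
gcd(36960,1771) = 77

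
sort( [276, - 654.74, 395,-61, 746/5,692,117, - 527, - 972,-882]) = [ - 972, - 882, - 654.74,-527, - 61,117,746/5, 276,395, 692 ]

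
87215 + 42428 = 129643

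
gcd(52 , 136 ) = 4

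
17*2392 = 40664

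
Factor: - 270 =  - 2^1*3^3*5^1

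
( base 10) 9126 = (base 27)ce0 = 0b10001110100110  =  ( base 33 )8ci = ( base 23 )H5I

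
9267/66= 140 + 9/22  =  140.41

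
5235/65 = 80 + 7/13= 80.54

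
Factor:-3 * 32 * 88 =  -8448=- 2^8*3^1 * 11^1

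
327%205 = 122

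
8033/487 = 16 + 241/487 = 16.49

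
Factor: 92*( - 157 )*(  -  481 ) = 2^2*13^1 * 23^1*37^1 * 157^1 = 6947564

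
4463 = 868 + 3595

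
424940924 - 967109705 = - 542168781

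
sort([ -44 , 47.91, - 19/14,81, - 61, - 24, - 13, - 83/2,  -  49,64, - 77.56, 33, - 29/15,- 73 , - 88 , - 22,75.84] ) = [ - 88 , - 77.56, - 73, - 61, - 49, - 44, - 83/2 ,-24,-22, - 13, - 29/15, - 19/14, 33, 47.91, 64,  75.84, 81]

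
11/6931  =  11/6931= 0.00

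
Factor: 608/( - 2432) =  - 2^( - 2 ) =- 1/4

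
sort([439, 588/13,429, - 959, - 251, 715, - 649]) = [  -  959, - 649 , - 251, 588/13,429,  439, 715 ]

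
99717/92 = 1083 + 81/92 = 1083.88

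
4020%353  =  137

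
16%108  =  16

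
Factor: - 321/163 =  - 3^1*107^1*  163^( - 1 )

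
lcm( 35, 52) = 1820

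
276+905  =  1181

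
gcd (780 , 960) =60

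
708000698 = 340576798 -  - 367423900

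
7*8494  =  59458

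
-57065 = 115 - 57180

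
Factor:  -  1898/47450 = -1/25 = -5^( - 2)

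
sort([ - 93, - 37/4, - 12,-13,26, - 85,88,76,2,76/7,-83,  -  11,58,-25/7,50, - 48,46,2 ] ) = [-93, - 85, - 83, - 48,-13, - 12, - 11,-37/4,- 25/7,2,2, 76/7,26,46,50, 58,76,88]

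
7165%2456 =2253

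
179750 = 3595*50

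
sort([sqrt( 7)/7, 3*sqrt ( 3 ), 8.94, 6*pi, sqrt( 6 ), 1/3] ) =[1/3, sqrt(7)/7 , sqrt(6) , 3*sqrt( 3),8.94, 6*pi]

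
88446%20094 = 8070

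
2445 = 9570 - 7125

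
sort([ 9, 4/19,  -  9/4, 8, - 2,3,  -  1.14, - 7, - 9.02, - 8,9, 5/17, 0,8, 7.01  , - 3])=[-9.02, - 8,-7,- 3, - 9/4, - 2, - 1.14, 0, 4/19, 5/17,3, 7.01, 8,  8, 9,9]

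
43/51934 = 43/51934 = 0.00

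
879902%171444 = 22682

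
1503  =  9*167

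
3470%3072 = 398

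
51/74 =51/74 = 0.69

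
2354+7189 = 9543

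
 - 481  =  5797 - 6278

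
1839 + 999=2838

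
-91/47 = -91/47 = - 1.94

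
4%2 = 0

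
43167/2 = 43167/2=21583.50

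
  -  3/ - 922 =3/922 = 0.00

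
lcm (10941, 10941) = 10941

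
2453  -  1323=1130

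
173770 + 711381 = 885151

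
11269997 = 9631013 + 1638984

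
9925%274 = 61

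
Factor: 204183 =3^2*7^2*463^1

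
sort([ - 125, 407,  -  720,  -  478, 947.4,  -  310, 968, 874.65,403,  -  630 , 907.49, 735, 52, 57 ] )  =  [-720, - 630, - 478, - 310,- 125, 52, 57,403, 407, 735,874.65, 907.49, 947.4 , 968] 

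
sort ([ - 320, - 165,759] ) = [-320, - 165 , 759 ]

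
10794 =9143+1651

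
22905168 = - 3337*(  -  6864 ) 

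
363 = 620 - 257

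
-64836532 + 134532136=69695604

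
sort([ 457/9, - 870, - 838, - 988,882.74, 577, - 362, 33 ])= [ - 988, - 870,  -  838,  -  362,33, 457/9, 577,  882.74] 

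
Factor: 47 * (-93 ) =  -  4371 = -  3^1*31^1*47^1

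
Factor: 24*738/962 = 8856/481  =  2^3*3^3* 13^( - 1) * 37^( - 1)*41^1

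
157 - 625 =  - 468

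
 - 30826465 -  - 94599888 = 63773423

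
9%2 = 1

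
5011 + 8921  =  13932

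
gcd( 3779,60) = 1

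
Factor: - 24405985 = -5^1*251^1*19447^1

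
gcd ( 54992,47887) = 7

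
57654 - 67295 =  - 9641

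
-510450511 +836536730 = 326086219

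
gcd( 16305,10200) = 15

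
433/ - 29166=  -  1  +  28733/29166 =-0.01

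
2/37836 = 1/18918 = 0.00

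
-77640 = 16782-94422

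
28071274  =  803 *34958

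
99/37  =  2 + 25/37=2.68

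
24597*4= 98388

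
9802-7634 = 2168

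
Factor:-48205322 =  - 2^1 * 11^1*43^1 * 50957^1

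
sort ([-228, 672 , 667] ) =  [ - 228, 667, 672 ]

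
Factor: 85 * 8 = 2^3*5^1*17^1 = 680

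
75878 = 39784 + 36094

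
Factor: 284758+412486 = 697244 = 2^2*174311^1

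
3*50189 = 150567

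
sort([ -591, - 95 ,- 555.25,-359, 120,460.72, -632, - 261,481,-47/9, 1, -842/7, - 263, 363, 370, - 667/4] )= [ - 632, - 591, - 555.25, - 359,-263, - 261,- 667/4, -842/7,- 95, - 47/9, 1,120,363, 370, 460.72, 481]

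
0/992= 0 = 0.00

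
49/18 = 49/18  =  2.72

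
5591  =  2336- - 3255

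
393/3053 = 393/3053=0.13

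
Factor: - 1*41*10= -410 =- 2^1 * 5^1 * 41^1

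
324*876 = 283824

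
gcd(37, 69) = 1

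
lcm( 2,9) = 18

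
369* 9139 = 3372291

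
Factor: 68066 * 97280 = 2^11*5^1*19^1*34033^1 = 6621460480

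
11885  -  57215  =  -45330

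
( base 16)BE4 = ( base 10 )3044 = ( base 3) 11011202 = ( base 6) 22032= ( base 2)101111100100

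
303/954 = 101/318 = 0.32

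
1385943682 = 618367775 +767575907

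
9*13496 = 121464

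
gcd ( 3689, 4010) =1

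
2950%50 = 0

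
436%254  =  182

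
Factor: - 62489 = -7^1*79^1 * 113^1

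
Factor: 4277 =7^1*13^1*47^1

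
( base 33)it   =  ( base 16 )26f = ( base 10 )623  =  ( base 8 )1157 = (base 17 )22B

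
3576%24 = 0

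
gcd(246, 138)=6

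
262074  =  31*8454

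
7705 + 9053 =16758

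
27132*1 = 27132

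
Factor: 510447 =3^1*7^1*109^1*223^1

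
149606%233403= 149606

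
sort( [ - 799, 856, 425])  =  [ - 799, 425, 856 ] 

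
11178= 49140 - 37962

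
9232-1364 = 7868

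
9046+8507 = 17553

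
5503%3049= 2454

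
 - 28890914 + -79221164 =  - 108112078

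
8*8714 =69712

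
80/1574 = 40/787 = 0.05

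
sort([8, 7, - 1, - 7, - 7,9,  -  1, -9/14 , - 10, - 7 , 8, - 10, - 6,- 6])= [ - 10,  -  10,-7,  -  7 ,  -  7,-6, - 6, - 1, - 1, - 9/14, 7 , 8,8, 9]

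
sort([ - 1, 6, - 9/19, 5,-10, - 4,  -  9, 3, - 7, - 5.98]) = [  -  10, - 9,-7,-5.98,-4, - 1, - 9/19, 3, 5, 6] 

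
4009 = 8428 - 4419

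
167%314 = 167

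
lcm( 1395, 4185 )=4185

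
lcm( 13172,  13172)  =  13172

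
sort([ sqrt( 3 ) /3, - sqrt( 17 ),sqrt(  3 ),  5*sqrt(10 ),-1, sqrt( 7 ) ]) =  [-sqrt ( 17), - 1,sqrt( 3)/3,sqrt (3),sqrt( 7),5*sqrt( 10)]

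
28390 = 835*34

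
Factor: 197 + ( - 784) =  - 587=-587^1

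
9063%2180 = 343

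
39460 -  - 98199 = 137659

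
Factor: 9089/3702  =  2^( - 1)*3^ ( - 1) * 61^1 * 149^1 *617^ ( - 1 )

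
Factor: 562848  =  2^5*3^1* 11^1*13^1*41^1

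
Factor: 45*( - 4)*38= - 6840 = - 2^3*3^2*5^1 * 19^1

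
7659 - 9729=-2070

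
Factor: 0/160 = 0^1 = 0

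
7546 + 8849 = 16395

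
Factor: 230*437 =100510= 2^1*5^1*19^1 * 23^2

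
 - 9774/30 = - 326 + 1/5= - 325.80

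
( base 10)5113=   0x13F9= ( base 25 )84D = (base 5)130423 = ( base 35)463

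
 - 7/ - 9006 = 7/9006 = 0.00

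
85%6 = 1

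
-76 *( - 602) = 45752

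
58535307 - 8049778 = 50485529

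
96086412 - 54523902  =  41562510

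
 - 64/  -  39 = 64/39 = 1.64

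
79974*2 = 159948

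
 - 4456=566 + - 5022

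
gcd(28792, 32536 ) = 8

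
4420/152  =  29 + 3/38=29.08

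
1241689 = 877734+363955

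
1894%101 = 76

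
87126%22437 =19815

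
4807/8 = 600 +7/8 = 600.88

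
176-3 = 173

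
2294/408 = 5  +  127/204 =5.62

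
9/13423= 9/13423 = 0.00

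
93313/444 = 210 + 73/444=210.16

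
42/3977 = 42/3977 = 0.01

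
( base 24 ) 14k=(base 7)2006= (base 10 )692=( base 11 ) 57a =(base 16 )2B4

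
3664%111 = 1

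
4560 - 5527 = - 967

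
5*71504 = 357520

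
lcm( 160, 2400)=2400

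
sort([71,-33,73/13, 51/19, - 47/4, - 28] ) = [ - 33, - 28,-47/4, 51/19, 73/13, 71]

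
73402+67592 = 140994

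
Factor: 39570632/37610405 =2^3*5^( - 1)*7^ ( - 1 )*19^( - 1) * 23^( - 1 )*31^1*379^1* 421^1*2459^( - 1)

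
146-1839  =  -1693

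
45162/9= 5018 = 5018.00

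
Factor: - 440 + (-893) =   -  31^1*43^1= - 1333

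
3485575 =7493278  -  4007703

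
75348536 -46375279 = 28973257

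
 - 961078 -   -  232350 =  - 728728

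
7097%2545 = 2007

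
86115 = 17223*5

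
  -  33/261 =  - 11/87 = - 0.13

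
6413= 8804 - 2391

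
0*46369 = 0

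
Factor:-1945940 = -2^2*5^1*149^1 * 653^1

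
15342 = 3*5114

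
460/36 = 12 + 7/9 =12.78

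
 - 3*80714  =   - 242142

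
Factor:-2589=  - 3^1 * 863^1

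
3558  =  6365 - 2807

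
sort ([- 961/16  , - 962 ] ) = [  -  962,-961/16]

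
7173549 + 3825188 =10998737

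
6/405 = 2/135 = 0.01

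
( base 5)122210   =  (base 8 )11110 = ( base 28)5R4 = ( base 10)4680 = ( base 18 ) E80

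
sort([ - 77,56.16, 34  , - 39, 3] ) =[ - 77, - 39, 3, 34, 56.16 ] 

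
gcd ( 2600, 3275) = 25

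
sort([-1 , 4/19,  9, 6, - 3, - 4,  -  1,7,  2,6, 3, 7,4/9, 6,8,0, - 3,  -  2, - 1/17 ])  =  [ - 4, - 3 ,-3, - 2, - 1,  -  1, - 1/17,0,  4/19, 4/9,2,3, 6, 6, 6, 7,7 , 8,  9] 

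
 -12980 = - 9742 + -3238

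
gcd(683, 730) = 1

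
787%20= 7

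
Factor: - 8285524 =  - 2^2*13^1*159337^1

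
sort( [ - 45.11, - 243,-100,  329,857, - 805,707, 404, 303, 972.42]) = [  -  805, - 243, - 100, - 45.11, 303,  329, 404, 707,857, 972.42]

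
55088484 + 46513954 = 101602438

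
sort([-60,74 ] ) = [ - 60,74] 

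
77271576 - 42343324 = 34928252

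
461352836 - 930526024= - 469173188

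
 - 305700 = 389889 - 695589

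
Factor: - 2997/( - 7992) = 2^( - 3)*3^1= 3/8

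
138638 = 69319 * 2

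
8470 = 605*14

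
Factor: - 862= - 2^1*431^1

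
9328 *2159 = 20139152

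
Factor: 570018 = 2^1* 3^1  *95003^1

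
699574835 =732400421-32825586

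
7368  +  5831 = 13199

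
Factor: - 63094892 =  - 2^2 * 7^1*2253389^1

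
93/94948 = 93/94948 = 0.00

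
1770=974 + 796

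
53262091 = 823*64717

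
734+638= 1372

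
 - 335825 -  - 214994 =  - 120831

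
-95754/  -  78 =15959/13 = 1227.62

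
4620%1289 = 753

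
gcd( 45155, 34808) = 1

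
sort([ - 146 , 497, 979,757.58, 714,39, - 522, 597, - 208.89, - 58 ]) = [ - 522, - 208.89, - 146, - 58, 39 , 497,597,714,757.58, 979]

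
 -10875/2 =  - 10875/2= -  5437.50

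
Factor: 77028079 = 77028079^1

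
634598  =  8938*71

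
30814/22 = 15407/11= 1400.64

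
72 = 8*9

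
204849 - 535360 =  - 330511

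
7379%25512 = 7379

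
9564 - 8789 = 775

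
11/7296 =11/7296 = 0.00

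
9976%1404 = 148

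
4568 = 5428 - 860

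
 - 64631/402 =-161 + 91/402 = -160.77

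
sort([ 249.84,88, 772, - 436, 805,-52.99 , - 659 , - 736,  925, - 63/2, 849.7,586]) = [ - 736, -659 , - 436,- 52.99, - 63/2,88,249.84, 586, 772,  805, 849.7,925 ] 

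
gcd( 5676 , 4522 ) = 2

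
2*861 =1722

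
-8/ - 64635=8/64635 = 0.00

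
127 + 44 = 171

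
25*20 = 500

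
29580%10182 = 9216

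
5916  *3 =17748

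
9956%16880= 9956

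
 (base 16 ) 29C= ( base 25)11I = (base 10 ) 668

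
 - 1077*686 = - 738822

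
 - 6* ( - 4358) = 26148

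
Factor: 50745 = 3^1*5^1*17^1*199^1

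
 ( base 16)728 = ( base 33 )1MH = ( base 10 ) 1832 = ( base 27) 2dn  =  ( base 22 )3h6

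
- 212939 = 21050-233989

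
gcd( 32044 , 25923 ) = 1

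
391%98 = 97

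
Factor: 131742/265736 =117/236 = 2^( - 2)*3^2 * 13^1*59^(-1) 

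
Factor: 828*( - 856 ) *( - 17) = 2^5 * 3^2*17^1*23^1 * 107^1 = 12049056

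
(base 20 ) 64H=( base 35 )21C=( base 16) 9c1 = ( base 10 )2497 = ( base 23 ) 4GD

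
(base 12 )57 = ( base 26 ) 2f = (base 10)67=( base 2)1000011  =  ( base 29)29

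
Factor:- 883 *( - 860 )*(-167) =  - 2^2*5^1*43^1*167^1*883^1 =-126816460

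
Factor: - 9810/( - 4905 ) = 2^1 = 2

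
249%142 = 107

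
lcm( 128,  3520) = 7040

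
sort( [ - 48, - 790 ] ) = [ - 790, - 48]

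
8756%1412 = 284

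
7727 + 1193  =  8920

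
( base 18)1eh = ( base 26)ML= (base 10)593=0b1001010001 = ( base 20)19D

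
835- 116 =719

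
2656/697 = 2656/697 = 3.81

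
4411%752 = 651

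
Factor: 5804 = 2^2*1451^1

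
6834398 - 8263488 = -1429090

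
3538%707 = 3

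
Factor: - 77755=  - 5^1*15551^1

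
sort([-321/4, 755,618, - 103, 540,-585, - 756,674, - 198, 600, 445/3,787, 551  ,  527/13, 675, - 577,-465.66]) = [ - 756, - 585,  -  577,-465.66, - 198, - 103, - 321/4,527/13,445/3, 540, 551, 600,618, 674,675, 755  ,  787 ]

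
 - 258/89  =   - 258/89 = - 2.90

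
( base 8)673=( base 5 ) 3233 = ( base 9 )542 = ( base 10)443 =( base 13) 281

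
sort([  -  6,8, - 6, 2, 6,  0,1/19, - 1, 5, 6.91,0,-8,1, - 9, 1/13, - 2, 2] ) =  [ - 9, - 8, - 6, - 6,  -  2,  -  1,0,0 , 1/19,1/13, 1,2, 2,5, 6,6.91, 8 ] 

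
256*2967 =759552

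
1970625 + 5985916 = 7956541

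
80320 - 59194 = 21126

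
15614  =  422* 37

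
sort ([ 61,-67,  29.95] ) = [ - 67, 29.95, 61] 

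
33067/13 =2543 + 8/13 = 2543.62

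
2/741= 2/741 = 0.00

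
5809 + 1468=7277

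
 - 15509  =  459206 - 474715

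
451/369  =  11/9 = 1.22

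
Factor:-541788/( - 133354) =906/223 = 2^1*3^1*151^1*223^( - 1)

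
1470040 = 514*2860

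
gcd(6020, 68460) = 140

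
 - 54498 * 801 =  - 43652898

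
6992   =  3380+3612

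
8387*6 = 50322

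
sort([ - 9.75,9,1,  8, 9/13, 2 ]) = [- 9.75, 9/13, 1, 2,8, 9 ] 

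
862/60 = 14+11/30  =  14.37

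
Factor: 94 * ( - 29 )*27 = -73602 = -2^1*3^3*29^1*47^1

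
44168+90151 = 134319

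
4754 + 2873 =7627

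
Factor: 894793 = 894793^1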